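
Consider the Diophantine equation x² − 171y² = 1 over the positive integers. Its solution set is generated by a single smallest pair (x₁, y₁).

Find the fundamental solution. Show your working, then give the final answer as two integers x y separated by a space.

170 13

d=171: √d = [13; 13,26] (ℓ=2, even), read p_1/q_1
a_0=13:  p_0=13·1+0=13,  q_0=13·0+1=1
a_1=13:  p_1=13·13+1=170,  q_1=13·1+0=13
fundamental: x₁=170, y₁=13  (since 28900 − 171·169 = 1)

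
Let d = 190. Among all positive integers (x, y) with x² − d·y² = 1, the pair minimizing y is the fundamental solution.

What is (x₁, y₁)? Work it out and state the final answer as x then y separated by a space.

52021 3774

[13; 1,3,1,1,1,…,3,1,26] for √190; ℓ=14 ⇒ convergent index 13
i=0: a=13 ⇒ p=13, q=1
…
i=2: a=3 ⇒ p=55, q=4
i=3: a=1 ⇒ p=69, q=5
i=4: a=1 ⇒ p=124, q=9
i=5: a=1 ⇒ p=193, q=14
…
i=7: a=2 ⇒ p=1213, q=88
i=8: a=2 ⇒ p=2936, q=213
…
i=10: a=1 ⇒ p=7085, q=514
…
i=12: a=3 ⇒ p=40787, q=2959
i=13: a=1 ⇒ p=52021, q=3774
fundamental: x₁=52021, y₁=3774  (since 2706184441 − 190·14243076 = 1)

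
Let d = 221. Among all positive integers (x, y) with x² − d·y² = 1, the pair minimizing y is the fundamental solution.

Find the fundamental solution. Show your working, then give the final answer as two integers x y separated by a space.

[14; 1,6,2,6,1,28] for √221; ℓ=6 ⇒ convergent index 5
a_0=14:  p_0=14·1+0=14,  q_0=14·0+1=1
…
a_4=6:  p_4=6·223+104=1442,  q_4=6·15+7=97
a_5=1:  p_5=1·1442+223=1665,  q_5=1·97+15=112
(x₁, y₁) = (1665, 112);  1665² − 221·112² = 1 ✓

1665 112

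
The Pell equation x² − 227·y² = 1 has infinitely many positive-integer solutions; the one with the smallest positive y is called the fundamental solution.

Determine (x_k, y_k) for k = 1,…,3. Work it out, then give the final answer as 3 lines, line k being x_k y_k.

√227 = [15; 15,30, …], period ℓ=2 (even) → k=1
a_0=15:  p_0=15·1+0=15,  q_0=15·0+1=1
a_1=15:  p_1=15·15+1=226,  q_1=15·1+0=15
fundamental: x₁=226, y₁=15  (since 51076 − 227·225 = 1)
(x_2, y_2) = (226·226 + 227·15·15, 226·15 + 15·226) = (102151, 6780)
(x_3, y_3) = (226·102151 + 227·15·6780, 226·6780 + 15·102151) = (46172026, 3064545)

226 15
102151 6780
46172026 3064545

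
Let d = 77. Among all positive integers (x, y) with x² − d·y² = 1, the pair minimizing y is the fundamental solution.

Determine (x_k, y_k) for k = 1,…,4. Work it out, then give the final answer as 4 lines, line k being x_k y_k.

351 40
246401 28080
172973151 19712120
121426905601 13837880160

[8; 1,3,2,3,1,16] for √77; ℓ=6 ⇒ convergent index 5
k=0  a_k=8  p_k/q_k = 8/1
k=1  a_k=1  p_k/q_k = 9/1
…
k=4  a_k=3  p_k/q_k = 272/31
k=5  a_k=1  p_k/q_k = 351/40
fundamental: x₁=351, y₁=40  (since 123201 − 77·1600 = 1)
(x_2, y_2) = (351·351 + 77·40·40, 351·40 + 40·351) = (246401, 28080)
(x_3, y_3) = (351·246401 + 77·40·28080, 351·28080 + 40·246401) = (172973151, 19712120)
(x_4, y_4) = (351·172973151 + 77·40·19712120, 351·19712120 + 40·172973151) = (121426905601, 13837880160)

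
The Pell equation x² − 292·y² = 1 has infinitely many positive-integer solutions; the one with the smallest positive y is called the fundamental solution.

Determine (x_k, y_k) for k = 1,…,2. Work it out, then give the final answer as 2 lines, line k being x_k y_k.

2281249 133500
10408194000001 609093483000

[17; 11,2,1,3,8,3,1,2,11,34] for √292; ℓ=10 ⇒ convergent index 9
i=0: a=17 ⇒ p=17, q=1
i=1: a=11 ⇒ p=188, q=11
i=2: a=2 ⇒ p=393, q=23
i=3: a=1 ⇒ p=581, q=34
i=4: a=3 ⇒ p=2136, q=125
…
i=7: a=1 ⇒ p=72812, q=4261
i=8: a=2 ⇒ p=200767, q=11749
i=9: a=11 ⇒ p=2281249, q=133500
(x₁, y₁) = (2281249, 133500);  2281249² − 292·133500² = 1 ✓
k=2:  x_2 = 2281249·2281249+292·133500·133500 = 10408194000001,  y_2 = 2281249·133500+133500·2281249 = 609093483000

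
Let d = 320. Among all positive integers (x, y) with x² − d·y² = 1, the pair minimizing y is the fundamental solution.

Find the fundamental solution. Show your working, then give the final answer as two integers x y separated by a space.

d=320: √d = [17; 1,7,1,34] (ℓ=4, even), read p_3/q_3
k=0  a_k=17  p_k/q_k = 17/1
k=1  a_k=1  p_k/q_k = 18/1
k=2  a_k=7  p_k/q_k = 143/8
k=3  a_k=1  p_k/q_k = 161/9
(x₁, y₁) = (161, 9);  161² − 320·9² = 1 ✓

161 9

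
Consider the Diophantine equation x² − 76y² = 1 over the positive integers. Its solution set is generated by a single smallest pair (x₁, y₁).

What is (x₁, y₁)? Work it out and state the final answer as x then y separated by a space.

[8; 1,2,1,1,5,4,5,1,1,2,1,16] for √76; ℓ=12 ⇒ convergent index 11
k=0  a_k=8  p_k/q_k = 8/1
…
k=2  a_k=2  p_k/q_k = 26/3
k=3  a_k=1  p_k/q_k = 35/4
…
k=6  a_k=4  p_k/q_k = 1421/163
k=7  a_k=5  p_k/q_k = 7445/854
k=8  a_k=1  p_k/q_k = 8866/1017
…
k=10  a_k=2  p_k/q_k = 41488/4759
k=11  a_k=1  p_k/q_k = 57799/6630
fundamental: x₁=57799, y₁=6630  (since 3340724401 − 76·43956900 = 1)

57799 6630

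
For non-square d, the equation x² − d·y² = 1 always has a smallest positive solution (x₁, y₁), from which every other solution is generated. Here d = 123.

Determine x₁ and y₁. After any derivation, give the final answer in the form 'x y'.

√123 = [11; 11,22, …], period ℓ=2 (even) → k=1
a_0=11:  p_0=11·1+0=11,  q_0=11·0+1=1
a_1=11:  p_1=11·11+1=122,  q_1=11·1+0=11
fundamental: x₁=122, y₁=11  (since 14884 − 123·121 = 1)

122 11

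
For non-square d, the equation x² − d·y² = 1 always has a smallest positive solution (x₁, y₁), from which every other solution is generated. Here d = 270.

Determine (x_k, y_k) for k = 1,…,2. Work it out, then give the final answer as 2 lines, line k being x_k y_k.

√270 → a₀=16, period (2,3,6,3,2,32); ℓ=6 even so k=5
i=0: a=16 ⇒ p=16, q=1
i=1: a=2 ⇒ p=33, q=2
…
i=3: a=6 ⇒ p=723, q=44
i=4: a=3 ⇒ p=2284, q=139
i=5: a=2 ⇒ p=5291, q=322
fundamental: x₁=5291, y₁=322  (since 27994681 − 270·103684 = 1)
(5291+322√270)^2 = 55989361 + 3407404√270

5291 322
55989361 3407404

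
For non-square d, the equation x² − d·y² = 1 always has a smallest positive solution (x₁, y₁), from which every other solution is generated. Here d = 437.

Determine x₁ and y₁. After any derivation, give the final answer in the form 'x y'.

4599 220

d=437: √d = [20; 1,9,2,9,1,40] (ℓ=6, even), read p_5/q_5
i=0: a=20 ⇒ p=20, q=1
…
i=2: a=9 ⇒ p=209, q=10
…
i=4: a=9 ⇒ p=4160, q=199
i=5: a=1 ⇒ p=4599, q=220
(x₁, y₁) = (4599, 220);  4599² − 437·220² = 1 ✓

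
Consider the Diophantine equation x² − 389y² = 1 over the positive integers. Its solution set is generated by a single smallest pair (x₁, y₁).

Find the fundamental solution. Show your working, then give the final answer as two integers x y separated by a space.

3287049 166660

√389 = [19; 1,2,1,1,1,1,2,1,38, …], period ℓ=9 (odd) → k=17
step 0: (19, 1)  from 19·(1,0) + (0,1)
…
step 3: (79, 4)  from 1·(59,3) + (20,1)
…
step 6: (355, 18)  from 1·(217,11) + (138,7)
…
step 9: (49643, 2517)  from 38·(1282,65) + (927,47)
…
step 13: (353911, 17944)  from 1·(202418,10263) + (151493,7681)
…
step 16: (2376809, 120509)  from 2·(910240,46151) + (556329,28207)
step 17: (3287049, 166660)  from 1·(2376809,120509) + (910240,46151)
→ (3287049, 166660).  Check: 3287049²=10804691128401, 389·166660²=10804691128400, difference 1.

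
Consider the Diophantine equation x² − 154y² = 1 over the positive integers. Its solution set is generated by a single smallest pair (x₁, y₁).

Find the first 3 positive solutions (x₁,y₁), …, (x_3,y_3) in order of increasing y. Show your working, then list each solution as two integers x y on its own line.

d=154: √d = [12; 2,2,3,1,2,1,3,2,2,24] (ℓ=10, even), read p_9/q_9
a_0=12:  p_0=12·1+0=12,  q_0=12·0+1=1
a_1=2:  p_1=2·12+1=25,  q_1=2·1+0=2
a_2=2:  p_2=2·25+12=62,  q_2=2·2+1=5
a_3=3:  p_3=3·62+25=211,  q_3=3·5+2=17
a_4=1:  p_4=1·211+62=273,  q_4=1·17+5=22
a_5=2:  p_5=2·273+211=757,  q_5=2·22+17=61
…
a_7=3:  p_7=3·1030+757=3847,  q_7=3·83+61=310
a_8=2:  p_8=2·3847+1030=8724,  q_8=2·310+83=703
a_9=2:  p_9=2·8724+3847=21295,  q_9=2·703+310=1716
(x₁, y₁) = (21295, 1716);  21295² − 154·1716² = 1 ✓
(21295+1716√154)^2 = 906954049 + 73084440√154
(21295+1716√154)^3 = 38627172925615 + 3112666297884√154

21295 1716
906954049 73084440
38627172925615 3112666297884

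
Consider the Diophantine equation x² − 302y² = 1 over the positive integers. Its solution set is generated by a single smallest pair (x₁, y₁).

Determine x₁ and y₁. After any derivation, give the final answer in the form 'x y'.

4276623 246092

√302 → a₀=17, period (2,1,1,1,4,…,1,2,34); ℓ=16 even so k=15
k=0  a_k=17  p_k/q_k = 17/1
…
k=9  a_k=1  p_k/q_k = 36581/2105
…
k=14  a_k=1  p_k/q_k = 1617193/93059
k=15  a_k=2  p_k/q_k = 4276623/246092
fundamental: x₁=4276623, y₁=246092  (since 18289504284129 − 302·60561272464 = 1)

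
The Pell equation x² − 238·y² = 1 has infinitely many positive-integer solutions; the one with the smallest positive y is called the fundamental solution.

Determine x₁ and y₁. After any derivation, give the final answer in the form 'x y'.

11663 756

[15; 2,2,1,14,1,2,2,30] for √238; ℓ=8 ⇒ convergent index 7
a_0=15:  p_0=15·1+0=15,  q_0=15·0+1=1
a_1=2:  p_1=2·15+1=31,  q_1=2·1+0=2
…
a_6=2:  p_6=2·1697+1589=4983,  q_6=2·110+103=323
a_7=2:  p_7=2·4983+1697=11663,  q_7=2·323+110=756
fundamental: x₁=11663, y₁=756  (since 136025569 − 238·571536 = 1)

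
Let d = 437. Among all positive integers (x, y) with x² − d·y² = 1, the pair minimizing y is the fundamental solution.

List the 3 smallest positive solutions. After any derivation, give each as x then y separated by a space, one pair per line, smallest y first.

4599 220
42301601 2023560
389090121399 18612704660

√437 = [20; 1,9,2,9,1,40, …], period ℓ=6 (even) → k=5
step 0: (20, 1)  from 20·(1,0) + (0,1)
step 1: (21, 1)  from 1·(20,1) + (1,0)
step 2: (209, 10)  from 9·(21,1) + (20,1)
step 3: (439, 21)  from 2·(209,10) + (21,1)
step 4: (4160, 199)  from 9·(439,21) + (209,10)
step 5: (4599, 220)  from 1·(4160,199) + (439,21)
→ (4599, 220).  Check: 4599²=21150801, 437·220²=21150800, difference 1.
(x_2, y_2) = (4599·4599 + 437·220·220, 4599·220 + 220·4599) = (42301601, 2023560)
(x_3, y_3) = (4599·42301601 + 437·220·2023560, 4599·2023560 + 220·42301601) = (389090121399, 18612704660)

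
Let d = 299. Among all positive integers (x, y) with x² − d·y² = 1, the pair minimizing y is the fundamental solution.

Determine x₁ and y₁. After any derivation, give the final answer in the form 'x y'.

415 24

[17; 3,2,3,34] for √299; ℓ=4 ⇒ convergent index 3
k=0  a_k=17  p_k/q_k = 17/1
k=1  a_k=3  p_k/q_k = 52/3
k=2  a_k=2  p_k/q_k = 121/7
k=3  a_k=3  p_k/q_k = 415/24
fundamental: x₁=415, y₁=24  (since 172225 − 299·576 = 1)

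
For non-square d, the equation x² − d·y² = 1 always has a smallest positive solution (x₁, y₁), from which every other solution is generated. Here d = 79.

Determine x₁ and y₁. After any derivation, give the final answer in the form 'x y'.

d=79: √d = [8; 1,7,1,16] (ℓ=4, even), read p_3/q_3
i=0: a=8 ⇒ p=8, q=1
i=1: a=1 ⇒ p=9, q=1
i=2: a=7 ⇒ p=71, q=8
i=3: a=1 ⇒ p=80, q=9
fundamental: x₁=80, y₁=9  (since 6400 − 79·81 = 1)

80 9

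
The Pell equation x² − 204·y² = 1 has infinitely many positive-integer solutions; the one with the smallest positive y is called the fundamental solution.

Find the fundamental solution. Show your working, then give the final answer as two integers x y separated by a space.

4999 350

√204 = [14; 3,1,1,6,1,1,3,28, …], period ℓ=8 (even) → k=7
k=0  a_k=14  p_k/q_k = 14/1
…
k=2  a_k=1  p_k/q_k = 57/4
…
k=4  a_k=6  p_k/q_k = 657/46
k=5  a_k=1  p_k/q_k = 757/53
k=6  a_k=1  p_k/q_k = 1414/99
k=7  a_k=3  p_k/q_k = 4999/350
→ (4999, 350).  Check: 4999²=24990001, 204·350²=24990000, difference 1.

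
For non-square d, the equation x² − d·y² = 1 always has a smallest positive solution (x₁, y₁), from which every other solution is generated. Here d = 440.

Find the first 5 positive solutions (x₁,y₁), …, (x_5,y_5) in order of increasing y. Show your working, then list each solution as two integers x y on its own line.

d=440: √d = [20; 1,40] (ℓ=2, even), read p_1/q_1
i=0: a=20 ⇒ p=20, q=1
i=1: a=1 ⇒ p=21, q=1
→ (21, 1).  Check: 21²=441, 440·1²=440, difference 1.
(21+1√440)^2 = 881 + 42√440
(21+1√440)^3 = 36981 + 1763√440
(21+1√440)^4 = 1552321 + 74004√440
(21+1√440)^5 = 65160501 + 3106405√440

21 1
881 42
36981 1763
1552321 74004
65160501 3106405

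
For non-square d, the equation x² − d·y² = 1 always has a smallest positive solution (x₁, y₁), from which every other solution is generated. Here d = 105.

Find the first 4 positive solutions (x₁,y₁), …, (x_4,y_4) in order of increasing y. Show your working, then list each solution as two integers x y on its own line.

√105 = [10; 4,20, …], period ℓ=2 (even) → k=1
i=0: a=10 ⇒ p=10, q=1
i=1: a=4 ⇒ p=41, q=4
→ (41, 4).  Check: 41²=1681, 105·4²=1680, difference 1.
k=2:  x_2 = 41·41+105·4·4 = 3361,  y_2 = 41·4+4·41 = 328
k=3:  x_3 = 41·3361+105·4·328 = 275561,  y_3 = 41·328+4·3361 = 26892
k=4:  x_4 = 41·275561+105·4·26892 = 22592641,  y_4 = 41·26892+4·275561 = 2204816

41 4
3361 328
275561 26892
22592641 2204816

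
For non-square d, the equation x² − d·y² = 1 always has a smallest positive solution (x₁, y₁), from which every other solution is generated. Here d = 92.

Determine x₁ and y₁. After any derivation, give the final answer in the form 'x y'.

1151 120

d=92: √d = [9; 1,1,2,4,2,1,1,18] (ℓ=8, even), read p_7/q_7
k=0  a_k=9  p_k/q_k = 9/1
…
k=2  a_k=1  p_k/q_k = 19/2
k=3  a_k=2  p_k/q_k = 48/5
…
k=5  a_k=2  p_k/q_k = 470/49
k=6  a_k=1  p_k/q_k = 681/71
k=7  a_k=1  p_k/q_k = 1151/120
(x₁, y₁) = (1151, 120);  1151² − 92·120² = 1 ✓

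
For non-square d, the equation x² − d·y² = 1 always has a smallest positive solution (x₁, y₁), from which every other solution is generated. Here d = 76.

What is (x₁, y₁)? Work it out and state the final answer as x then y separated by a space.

57799 6630

d=76: √d = [8; 1,2,1,1,5,4,5,1,1,2,1,16] (ℓ=12, even), read p_11/q_11
a_0=8:  p_0=8·1+0=8,  q_0=8·0+1=1
a_1=1:  p_1=1·8+1=9,  q_1=1·1+0=1
a_2=2:  p_2=2·9+8=26,  q_2=2·1+1=3
…
a_4=1:  p_4=1·35+26=61,  q_4=1·4+3=7
a_5=5:  p_5=5·61+35=340,  q_5=5·7+4=39
…
a_8=1:  p_8=1·7445+1421=8866,  q_8=1·854+163=1017
…
a_10=2:  p_10=2·16311+8866=41488,  q_10=2·1871+1017=4759
a_11=1:  p_11=1·41488+16311=57799,  q_11=1·4759+1871=6630
fundamental: x₁=57799, y₁=6630  (since 3340724401 − 76·43956900 = 1)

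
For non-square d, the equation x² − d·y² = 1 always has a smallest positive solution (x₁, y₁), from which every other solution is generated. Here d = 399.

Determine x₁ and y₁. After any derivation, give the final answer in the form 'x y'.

20 1

d=399: √d = [19; 1,38] (ℓ=2, even), read p_1/q_1
step 0: (19, 1)  from 19·(1,0) + (0,1)
step 1: (20, 1)  from 1·(19,1) + (1,0)
→ (20, 1).  Check: 20²=400, 399·1²=399, difference 1.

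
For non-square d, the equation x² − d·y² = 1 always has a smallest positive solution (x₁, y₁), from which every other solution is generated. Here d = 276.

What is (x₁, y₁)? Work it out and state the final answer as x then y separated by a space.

7775 468

√276 → a₀=16, period (1,1,1,1,2,2,2,1,1,1,1,32); ℓ=12 even so k=11
a_0=16:  p_0=16·1+0=16,  q_0=16·0+1=1
…
a_2=1:  p_2=1·17+16=33,  q_2=1·1+1=2
…
a_4=1:  p_4=1·50+33=83,  q_4=1·3+2=5
a_5=2:  p_5=2·83+50=216,  q_5=2·5+3=13
a_6=2:  p_6=2·216+83=515,  q_6=2·13+5=31
a_7=2:  p_7=2·515+216=1246,  q_7=2·31+13=75
…
a_10=1:  p_10=1·3007+1761=4768,  q_10=1·181+106=287
a_11=1:  p_11=1·4768+3007=7775,  q_11=1·287+181=468
(x₁, y₁) = (7775, 468);  7775² − 276·468² = 1 ✓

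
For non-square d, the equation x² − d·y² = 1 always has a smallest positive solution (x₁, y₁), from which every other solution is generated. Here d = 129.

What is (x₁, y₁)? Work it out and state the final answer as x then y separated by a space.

d=129: √d = [11; 2,1,3,1,6,1,3,1,2,22] (ℓ=10, even), read p_9/q_9
i=0: a=11 ⇒ p=11, q=1
…
i=2: a=1 ⇒ p=34, q=3
i=3: a=3 ⇒ p=125, q=11
i=4: a=1 ⇒ p=159, q=14
…
i=6: a=1 ⇒ p=1238, q=109
…
i=8: a=1 ⇒ p=6031, q=531
i=9: a=2 ⇒ p=16855, q=1484
→ (16855, 1484).  Check: 16855²=284091025, 129·1484²=284091024, difference 1.

16855 1484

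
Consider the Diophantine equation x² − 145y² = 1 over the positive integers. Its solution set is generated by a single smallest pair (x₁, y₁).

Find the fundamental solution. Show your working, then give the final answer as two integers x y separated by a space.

√145 → a₀=12, period (24); ℓ=1 odd so k=1
k=0  a_k=12  p_k/q_k = 12/1
k=1  a_k=24  p_k/q_k = 289/24
fundamental: x₁=289, y₁=24  (since 83521 − 145·576 = 1)

289 24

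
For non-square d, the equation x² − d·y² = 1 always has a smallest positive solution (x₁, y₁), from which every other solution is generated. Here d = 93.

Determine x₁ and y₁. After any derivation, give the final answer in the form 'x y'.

12151 1260

d=93: √d = [9; 1,1,1,4,6,4,1,1,1,18] (ℓ=10, even), read p_9/q_9
step 0: (9, 1)  from 9·(1,0) + (0,1)
step 1: (10, 1)  from 1·(9,1) + (1,0)
step 2: (19, 2)  from 1·(10,1) + (9,1)
…
step 4: (135, 14)  from 4·(29,3) + (19,2)
step 5: (839, 87)  from 6·(135,14) + (29,3)
step 6: (3491, 362)  from 4·(839,87) + (135,14)
step 7: (4330, 449)  from 1·(3491,362) + (839,87)
step 8: (7821, 811)  from 1·(4330,449) + (3491,362)
step 9: (12151, 1260)  from 1·(7821,811) + (4330,449)
(x₁, y₁) = (12151, 1260);  12151² − 93·1260² = 1 ✓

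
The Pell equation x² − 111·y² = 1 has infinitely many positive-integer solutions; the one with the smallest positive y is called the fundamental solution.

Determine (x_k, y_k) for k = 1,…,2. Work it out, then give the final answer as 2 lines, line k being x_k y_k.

295 28
174049 16520

d=111: √d = [10; 1,1,6,1,1,20] (ℓ=6, even), read p_5/q_5
k=0  a_k=10  p_k/q_k = 10/1
k=1  a_k=1  p_k/q_k = 11/1
…
k=4  a_k=1  p_k/q_k = 158/15
k=5  a_k=1  p_k/q_k = 295/28
fundamental: x₁=295, y₁=28  (since 87025 − 111·784 = 1)
(x_2, y_2) = (295·295 + 111·28·28, 295·28 + 28·295) = (174049, 16520)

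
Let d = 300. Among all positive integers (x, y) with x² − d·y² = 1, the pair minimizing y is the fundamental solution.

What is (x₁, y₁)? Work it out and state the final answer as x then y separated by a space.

√300 = [17; 3,8,3,34, …], period ℓ=4 (even) → k=3
i=0: a=17 ⇒ p=17, q=1
…
i=2: a=8 ⇒ p=433, q=25
i=3: a=3 ⇒ p=1351, q=78
(x₁, y₁) = (1351, 78);  1351² − 300·78² = 1 ✓

1351 78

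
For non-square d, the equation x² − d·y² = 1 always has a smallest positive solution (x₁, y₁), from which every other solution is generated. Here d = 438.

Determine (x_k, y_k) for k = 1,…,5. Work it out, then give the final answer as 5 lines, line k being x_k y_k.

√438 → a₀=20, period (1,12,1,40); ℓ=4 even so k=3
a_0=20:  p_0=20·1+0=20,  q_0=20·0+1=1
…
a_2=12:  p_2=12·21+20=272,  q_2=12·1+1=13
a_3=1:  p_3=1·272+21=293,  q_3=1·13+1=14
fundamental: x₁=293, y₁=14  (since 85849 − 438·196 = 1)
(x_2, y_2) = (293·293 + 438·14·14, 293·14 + 14·293) = (171697, 8204)
(x_3, y_3) = (293·171697 + 438·14·8204, 293·8204 + 14·171697) = (100614149, 4807530)
(x_4, y_4) = (293·100614149 + 438·14·4807530, 293·4807530 + 14·100614149) = (58959719617, 2817204376)
(x_5, y_5) = (293·58959719617 + 438·14·2817204376, 293·2817204376 + 14·58959719617) = (34550295081413, 1650876956806)

293 14
171697 8204
100614149 4807530
58959719617 2817204376
34550295081413 1650876956806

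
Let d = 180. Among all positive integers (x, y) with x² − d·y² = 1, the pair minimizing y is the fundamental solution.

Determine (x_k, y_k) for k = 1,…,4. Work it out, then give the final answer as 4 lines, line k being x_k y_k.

√180 = [13; 2,2,2,26, …], period ℓ=4 (even) → k=3
k=0  a_k=13  p_k/q_k = 13/1
…
k=2  a_k=2  p_k/q_k = 67/5
k=3  a_k=2  p_k/q_k = 161/12
→ (161, 12).  Check: 161²=25921, 180·12²=25920, difference 1.
(x_2, y_2) = (161·161 + 180·12·12, 161·12 + 12·161) = (51841, 3864)
(x_3, y_3) = (161·51841 + 180·12·3864, 161·3864 + 12·51841) = (16692641, 1244196)
(x_4, y_4) = (161·16692641 + 180·12·1244196, 161·1244196 + 12·16692641) = (5374978561, 400627248)

161 12
51841 3864
16692641 1244196
5374978561 400627248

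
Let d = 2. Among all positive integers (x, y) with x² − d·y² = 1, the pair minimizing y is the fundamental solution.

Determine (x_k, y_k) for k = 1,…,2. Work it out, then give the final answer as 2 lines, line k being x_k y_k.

√2 = [1; 2, …], period ℓ=1 (odd) → k=1
step 0: (1, 1)  from 1·(1,0) + (0,1)
step 1: (3, 2)  from 2·(1,1) + (1,0)
(x₁, y₁) = (3, 2);  3² − 2·2² = 1 ✓
n=2: (3,2)∘(3,2) = (3·3+2·2·2, 3·2+2·3) = (17,12)

3 2
17 12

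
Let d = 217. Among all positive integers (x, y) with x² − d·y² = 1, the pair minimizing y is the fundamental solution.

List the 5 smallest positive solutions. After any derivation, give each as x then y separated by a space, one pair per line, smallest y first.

d=217: √d = [14; 1,2,1,2,1,…,2,1,28] (ℓ=16, even), read p_15/q_15
i=0: a=14 ⇒ p=14, q=1
i=1: a=1 ⇒ p=15, q=1
…
i=3: a=1 ⇒ p=59, q=4
…
i=5: a=1 ⇒ p=221, q=15
i=6: a=1 ⇒ p=383, q=26
i=7: a=9 ⇒ p=3668, q=249
i=8: a=4 ⇒ p=15055, q=1022
i=9: a=9 ⇒ p=139163, q=9447
i=10: a=1 ⇒ p=154218, q=10469
…
i=12: a=2 ⇒ p=740980, q=50301
i=13: a=1 ⇒ p=1034361, q=70217
i=14: a=2 ⇒ p=2809702, q=190735
i=15: a=1 ⇒ p=3844063, q=260952
fundamental: x₁=3844063, y₁=260952  (since 14776820347969 − 217·68095946304 = 1)
(3844063+260952√217)^2 = 29553640695937 + 2006231855952√217
(3844063+260952√217)^3 = 227212113429087499999 + 15424163293772565000√217
(3844063+260952√217)^4 = 1746835356769087211376615937 + 118582910847096488831334048√217
(3844063+260952√217)^5 = 13429890324095468173938627689764063 + 911680360039229116129595136549048√217

3844063 260952
29553640695937 2006231855952
227212113429087499999 15424163293772565000
1746835356769087211376615937 118582910847096488831334048
13429890324095468173938627689764063 911680360039229116129595136549048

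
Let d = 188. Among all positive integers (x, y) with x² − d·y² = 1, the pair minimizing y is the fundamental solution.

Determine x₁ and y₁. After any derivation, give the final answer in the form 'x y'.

d=188: √d = [13; 1,2,2,6,2,2,1,26] (ℓ=8, even), read p_7/q_7
step 0: (13, 1)  from 13·(1,0) + (0,1)
…
step 3: (96, 7)  from 2·(41,3) + (14,1)
step 4: (617, 45)  from 6·(96,7) + (41,3)
…
step 6: (3277, 239)  from 2·(1330,97) + (617,45)
step 7: (4607, 336)  from 1·(3277,239) + (1330,97)
→ (4607, 336).  Check: 4607²=21224449, 188·336²=21224448, difference 1.

4607 336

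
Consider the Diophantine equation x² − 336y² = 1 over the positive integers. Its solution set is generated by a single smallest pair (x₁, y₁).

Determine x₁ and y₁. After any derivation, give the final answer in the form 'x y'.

55 3

[18; 3,36] for √336; ℓ=2 ⇒ convergent index 1
k=0  a_k=18  p_k/q_k = 18/1
k=1  a_k=3  p_k/q_k = 55/3
(x₁, y₁) = (55, 3);  55² − 336·3² = 1 ✓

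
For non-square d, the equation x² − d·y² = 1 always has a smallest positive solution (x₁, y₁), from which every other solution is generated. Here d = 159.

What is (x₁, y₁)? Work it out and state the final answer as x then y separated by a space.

1324 105

d=159: √d = [12; 1,1,1,1,3,1,1,1,1,24] (ℓ=10, even), read p_9/q_9
i=0: a=12 ⇒ p=12, q=1
…
i=2: a=1 ⇒ p=25, q=2
i=3: a=1 ⇒ p=38, q=3
i=4: a=1 ⇒ p=63, q=5
…
i=6: a=1 ⇒ p=290, q=23
i=7: a=1 ⇒ p=517, q=41
i=8: a=1 ⇒ p=807, q=64
i=9: a=1 ⇒ p=1324, q=105
fundamental: x₁=1324, y₁=105  (since 1752976 − 159·11025 = 1)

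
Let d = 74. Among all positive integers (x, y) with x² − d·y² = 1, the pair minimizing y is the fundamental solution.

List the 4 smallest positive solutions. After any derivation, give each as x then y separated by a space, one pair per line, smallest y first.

√74 = [8; 1,1,1,1,16, …], period ℓ=5 (odd) → k=9
a_0=8:  p_0=8·1+0=8,  q_0=8·0+1=1
…
a_4=1:  p_4=1·26+17=43,  q_4=1·3+2=5
a_5=16:  p_5=16·43+26=714,  q_5=16·5+3=83
…
a_7=1:  p_7=1·757+714=1471,  q_7=1·88+83=171
a_8=1:  p_8=1·1471+757=2228,  q_8=1·171+88=259
a_9=1:  p_9=1·2228+1471=3699,  q_9=1·259+171=430
(x₁, y₁) = (3699, 430);  3699² − 74·430² = 1 ✓
(3699+430√74)^2 = 27365201 + 3181140√74
(3699+430√74)^3 = 202447753299 + 23534073290√74
(3699+430√74)^4 = 1497708451540801 + 174105071018280√74

3699 430
27365201 3181140
202447753299 23534073290
1497708451540801 174105071018280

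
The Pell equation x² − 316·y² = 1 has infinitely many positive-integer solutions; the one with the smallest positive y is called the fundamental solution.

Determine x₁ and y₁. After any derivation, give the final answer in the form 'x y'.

√316 = [17; 1,3,2,8,2,3,1,34, …], period ℓ=8 (even) → k=7
step 0: (17, 1)  from 17·(1,0) + (0,1)
step 1: (18, 1)  from 1·(17,1) + (1,0)
step 2: (71, 4)  from 3·(18,1) + (17,1)
step 3: (160, 9)  from 2·(71,4) + (18,1)
step 4: (1351, 76)  from 8·(160,9) + (71,4)
step 5: (2862, 161)  from 2·(1351,76) + (160,9)
step 6: (9937, 559)  from 3·(2862,161) + (1351,76)
step 7: (12799, 720)  from 1·(9937,559) + (2862,161)
fundamental: x₁=12799, y₁=720  (since 163814401 − 316·518400 = 1)

12799 720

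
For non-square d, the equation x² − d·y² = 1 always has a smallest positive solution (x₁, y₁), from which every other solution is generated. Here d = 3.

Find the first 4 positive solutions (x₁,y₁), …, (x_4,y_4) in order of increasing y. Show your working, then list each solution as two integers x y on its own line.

2 1
7 4
26 15
97 56

[1; 1,2] for √3; ℓ=2 ⇒ convergent index 1
step 0: (1, 1)  from 1·(1,0) + (0,1)
step 1: (2, 1)  from 1·(1,1) + (1,0)
fundamental: x₁=2, y₁=1  (since 4 − 3·1 = 1)
k=2:  x_2 = 2·2+3·1·1 = 7,  y_2 = 2·1+1·2 = 4
k=3:  x_3 = 2·7+3·1·4 = 26,  y_3 = 2·4+1·7 = 15
k=4:  x_4 = 2·26+3·1·15 = 97,  y_4 = 2·15+1·26 = 56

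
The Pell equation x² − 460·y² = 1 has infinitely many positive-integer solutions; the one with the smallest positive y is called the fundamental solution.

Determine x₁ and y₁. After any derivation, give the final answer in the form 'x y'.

2535751 118230

d=460: √d = [21; 2,4,3,1,2,10,2,1,3,4,2,42] (ℓ=12, even), read p_11/q_11
step 0: (21, 1)  from 21·(1,0) + (0,1)
…
step 3: (622, 29)  from 3·(193,9) + (43,2)
step 4: (815, 38)  from 1·(622,29) + (193,9)
…
step 8: (72257, 3369)  from 1·(48922,2281) + (23335,1088)
step 9: (265693, 12388)  from 3·(72257,3369) + (48922,2281)
step 10: (1135029, 52921)  from 4·(265693,12388) + (72257,3369)
step 11: (2535751, 118230)  from 2·(1135029,52921) + (265693,12388)
→ (2535751, 118230).  Check: 2535751²=6430033134001, 460·118230²=6430033134000, difference 1.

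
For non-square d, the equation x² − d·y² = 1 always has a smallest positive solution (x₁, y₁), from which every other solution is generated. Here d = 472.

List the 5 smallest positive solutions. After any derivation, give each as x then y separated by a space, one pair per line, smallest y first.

306917 14127
188396089777 8671632918
115643925371868101 5322943120573485
70986173286526887819457 3267403467465432958572
43573726693046301732396700037 2005643340042853631571511563

d=472: √d = [21; 1,2,1,1,1,…,2,1,42] (ℓ=14, even), read p_13/q_13
i=0: a=21 ⇒ p=21, q=1
i=1: a=1 ⇒ p=22, q=1
i=2: a=2 ⇒ p=65, q=3
…
i=4: a=1 ⇒ p=152, q=7
i=5: a=1 ⇒ p=239, q=11
i=6: a=4 ⇒ p=1108, q=51
i=7: a=5 ⇒ p=5779, q=266
i=8: a=4 ⇒ p=24224, q=1115
i=9: a=1 ⇒ p=30003, q=1381
i=10: a=1 ⇒ p=54227, q=2496
…
i=12: a=2 ⇒ p=222687, q=10250
i=13: a=1 ⇒ p=306917, q=14127
→ (306917, 14127).  Check: 306917²=94198044889, 472·14127²=94198044888, difference 1.
(306917+14127√472)^2 = 188396089777 + 8671632918√472
(306917+14127√472)^3 = 115643925371868101 + 5322943120573485√472
(306917+14127√472)^4 = 70986173286526887819457 + 3267403467465432958572√472
(306917+14127√472)^5 = 43573726693046301732396700037 + 2005643340042853631571511563√472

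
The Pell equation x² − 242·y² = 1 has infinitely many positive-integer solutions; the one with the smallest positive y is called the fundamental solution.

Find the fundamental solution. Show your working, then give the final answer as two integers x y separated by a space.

√242 → a₀=15, period (1,1,3,1,14,1,3,1,1,30); ℓ=10 even so k=9
k=0  a_k=15  p_k/q_k = 15/1
…
k=2  a_k=1  p_k/q_k = 31/2
k=3  a_k=3  p_k/q_k = 109/7
…
k=5  a_k=14  p_k/q_k = 2069/133
k=6  a_k=1  p_k/q_k = 2209/142
k=7  a_k=3  p_k/q_k = 8696/559
k=8  a_k=1  p_k/q_k = 10905/701
k=9  a_k=1  p_k/q_k = 19601/1260
fundamental: x₁=19601, y₁=1260  (since 384199201 − 242·1587600 = 1)

19601 1260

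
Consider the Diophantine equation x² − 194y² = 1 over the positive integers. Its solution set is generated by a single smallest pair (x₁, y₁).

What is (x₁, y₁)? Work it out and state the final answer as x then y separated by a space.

√194 = [13; 1,12,1,26, …], period ℓ=4 (even) → k=3
step 0: (13, 1)  from 13·(1,0) + (0,1)
step 1: (14, 1)  from 1·(13,1) + (1,0)
step 2: (181, 13)  from 12·(14,1) + (13,1)
step 3: (195, 14)  from 1·(181,13) + (14,1)
(x₁, y₁) = (195, 14);  195² − 194·14² = 1 ✓

195 14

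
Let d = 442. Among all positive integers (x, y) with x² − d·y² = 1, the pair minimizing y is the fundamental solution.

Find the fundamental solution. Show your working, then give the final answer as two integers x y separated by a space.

883 42

√442 = [21; 42, …], period ℓ=1 (odd) → k=1
a_0=21:  p_0=21·1+0=21,  q_0=21·0+1=1
a_1=42:  p_1=42·21+1=883,  q_1=42·1+0=42
fundamental: x₁=883, y₁=42  (since 779689 − 442·1764 = 1)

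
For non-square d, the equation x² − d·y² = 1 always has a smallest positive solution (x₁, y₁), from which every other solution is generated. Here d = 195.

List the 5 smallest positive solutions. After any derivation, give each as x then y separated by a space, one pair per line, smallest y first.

14 1
391 28
10934 783
305761 21896
8550374 612305

d=195: √d = [13; 1,26] (ℓ=2, even), read p_1/q_1
a_0=13:  p_0=13·1+0=13,  q_0=13·0+1=1
a_1=1:  p_1=1·13+1=14,  q_1=1·1+0=1
fundamental: x₁=14, y₁=1  (since 196 − 195·1 = 1)
k=2:  x_2 = 14·14+195·1·1 = 391,  y_2 = 14·1+1·14 = 28
k=3:  x_3 = 14·391+195·1·28 = 10934,  y_3 = 14·28+1·391 = 783
k=4:  x_4 = 14·10934+195·1·783 = 305761,  y_4 = 14·783+1·10934 = 21896
k=5:  x_5 = 14·305761+195·1·21896 = 8550374,  y_5 = 14·21896+1·305761 = 612305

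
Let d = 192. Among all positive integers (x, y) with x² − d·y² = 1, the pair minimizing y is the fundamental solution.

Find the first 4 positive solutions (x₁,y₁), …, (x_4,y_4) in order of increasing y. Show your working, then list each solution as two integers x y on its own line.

[13; 1,5,1,26] for √192; ℓ=4 ⇒ convergent index 3
a_0=13:  p_0=13·1+0=13,  q_0=13·0+1=1
a_1=1:  p_1=1·13+1=14,  q_1=1·1+0=1
a_2=5:  p_2=5·14+13=83,  q_2=5·1+1=6
a_3=1:  p_3=1·83+14=97,  q_3=1·6+1=7
(x₁, y₁) = (97, 7);  97² − 192·7² = 1 ✓
k=2:  x_2 = 97·97+192·7·7 = 18817,  y_2 = 97·7+7·97 = 1358
k=3:  x_3 = 97·18817+192·7·1358 = 3650401,  y_3 = 97·1358+7·18817 = 263445
k=4:  x_4 = 97·3650401+192·7·263445 = 708158977,  y_4 = 97·263445+7·3650401 = 51106972

97 7
18817 1358
3650401 263445
708158977 51106972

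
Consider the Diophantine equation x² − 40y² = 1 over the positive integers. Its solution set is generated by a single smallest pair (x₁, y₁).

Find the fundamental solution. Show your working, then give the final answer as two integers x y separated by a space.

19 3

√40 = [6; 3,12, …], period ℓ=2 (even) → k=1
a_0=6:  p_0=6·1+0=6,  q_0=6·0+1=1
a_1=3:  p_1=3·6+1=19,  q_1=3·1+0=3
(x₁, y₁) = (19, 3);  19² − 40·3² = 1 ✓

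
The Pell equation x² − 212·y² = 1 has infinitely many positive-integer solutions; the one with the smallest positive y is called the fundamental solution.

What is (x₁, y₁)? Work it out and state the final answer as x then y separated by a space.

66249 4550

√212 = [14; 1,1,3,1,1,…,1,1,28, …], period ℓ=14 (even) → k=13
a_0=14:  p_0=14·1+0=14,  q_0=14·0+1=1
…
a_2=1:  p_2=1·15+14=29,  q_2=1·1+1=2
a_3=3:  p_3=3·29+15=102,  q_3=3·2+1=7
a_4=1:  p_4=1·102+29=131,  q_4=1·7+2=9
a_5=1:  p_5=1·131+102=233,  q_5=1·9+7=16
…
a_12=1:  p_12=1·29135+7979=37114,  q_12=1·2001+548=2549
a_13=1:  p_13=1·37114+29135=66249,  q_13=1·2549+2001=4550
fundamental: x₁=66249, y₁=4550  (since 4388930001 − 212·20702500 = 1)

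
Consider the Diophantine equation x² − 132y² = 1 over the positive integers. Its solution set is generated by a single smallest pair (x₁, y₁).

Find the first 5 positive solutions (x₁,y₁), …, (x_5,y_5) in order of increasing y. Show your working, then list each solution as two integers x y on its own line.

√132 = [11; 2,22, …], period ℓ=2 (even) → k=1
a_0=11:  p_0=11·1+0=11,  q_0=11·0+1=1
a_1=2:  p_1=2·11+1=23,  q_1=2·1+0=2
fundamental: x₁=23, y₁=2  (since 529 − 132·4 = 1)
n=2: (23,2)∘(23,2) = (23·23+132·2·2, 23·2+2·23) = (1057,92)
n=3: (1057,92)∘(23,2) = (23·1057+132·2·92, 23·92+2·1057) = (48599,4230)
n=4: (48599,4230)∘(23,2) = (23·48599+132·2·4230, 23·4230+2·48599) = (2234497,194488)
n=5: (2234497,194488)∘(23,2) = (23·2234497+132·2·194488, 23·194488+2·2234497) = (102738263,8942218)

23 2
1057 92
48599 4230
2234497 194488
102738263 8942218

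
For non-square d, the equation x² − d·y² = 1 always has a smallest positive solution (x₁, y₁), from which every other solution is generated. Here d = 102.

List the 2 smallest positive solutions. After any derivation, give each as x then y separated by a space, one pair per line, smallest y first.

101 10
20401 2020

√102 → a₀=10, period (10,20); ℓ=2 even so k=1
i=0: a=10 ⇒ p=10, q=1
i=1: a=10 ⇒ p=101, q=10
fundamental: x₁=101, y₁=10  (since 10201 − 102·100 = 1)
k=2:  x_2 = 101·101+102·10·10 = 20401,  y_2 = 101·10+10·101 = 2020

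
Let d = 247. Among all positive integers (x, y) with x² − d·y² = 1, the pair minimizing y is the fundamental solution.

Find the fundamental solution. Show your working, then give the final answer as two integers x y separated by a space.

√247 → a₀=15, period (1,2,1,1,9,1,9,1,1,2,1,30); ℓ=12 even so k=11
i=0: a=15 ⇒ p=15, q=1
i=1: a=1 ⇒ p=16, q=1
i=2: a=2 ⇒ p=47, q=3
…
i=4: a=1 ⇒ p=110, q=7
…
i=10: a=2 ⇒ p=61089, q=3887
i=11: a=1 ⇒ p=85292, q=5427
fundamental: x₁=85292, y₁=5427  (since 7274725264 − 247·29452329 = 1)

85292 5427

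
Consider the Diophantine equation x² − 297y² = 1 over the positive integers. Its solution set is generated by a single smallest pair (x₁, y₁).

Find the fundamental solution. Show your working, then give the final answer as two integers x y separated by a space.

48599 2820

√297 = [17; 4,3,1,1,2,1,1,3,4,34, …], period ℓ=10 (even) → k=9
a_0=17:  p_0=17·1+0=17,  q_0=17·0+1=1
a_1=4:  p_1=4·17+1=69,  q_1=4·1+0=4
a_2=3:  p_2=3·69+17=224,  q_2=3·4+1=13
…
a_4=1:  p_4=1·293+224=517,  q_4=1·17+13=30
…
a_6=1:  p_6=1·1327+517=1844,  q_6=1·77+30=107
a_7=1:  p_7=1·1844+1327=3171,  q_7=1·107+77=184
a_8=3:  p_8=3·3171+1844=11357,  q_8=3·184+107=659
a_9=4:  p_9=4·11357+3171=48599,  q_9=4·659+184=2820
→ (48599, 2820).  Check: 48599²=2361862801, 297·2820²=2361862800, difference 1.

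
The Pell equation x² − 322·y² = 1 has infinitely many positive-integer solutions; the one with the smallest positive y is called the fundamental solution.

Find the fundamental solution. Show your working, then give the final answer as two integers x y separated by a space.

√322 = [17; 1,16,1,34, …], period ℓ=4 (even) → k=3
k=0  a_k=17  p_k/q_k = 17/1
k=1  a_k=1  p_k/q_k = 18/1
k=2  a_k=16  p_k/q_k = 305/17
k=3  a_k=1  p_k/q_k = 323/18
→ (323, 18).  Check: 323²=104329, 322·18²=104328, difference 1.

323 18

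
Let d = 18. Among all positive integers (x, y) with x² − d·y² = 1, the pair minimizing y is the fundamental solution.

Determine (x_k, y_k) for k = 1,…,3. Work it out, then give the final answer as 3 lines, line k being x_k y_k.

17 4
577 136
19601 4620

√18 = [4; 4,8, …], period ℓ=2 (even) → k=1
i=0: a=4 ⇒ p=4, q=1
i=1: a=4 ⇒ p=17, q=4
(x₁, y₁) = (17, 4);  17² − 18·4² = 1 ✓
(x_2, y_2) = (17·17 + 18·4·4, 17·4 + 4·17) = (577, 136)
(x_3, y_3) = (17·577 + 18·4·136, 17·136 + 4·577) = (19601, 4620)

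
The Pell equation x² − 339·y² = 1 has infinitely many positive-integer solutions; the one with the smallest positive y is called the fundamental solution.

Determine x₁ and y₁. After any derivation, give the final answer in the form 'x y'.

√339 → a₀=18, period (2,2,2,1,17,1,2,2,2,36); ℓ=10 even so k=9
a_0=18:  p_0=18·1+0=18,  q_0=18·0+1=1
a_1=2:  p_1=2·18+1=37,  q_1=2·1+0=2
…
a_3=2:  p_3=2·92+37=221,  q_3=2·5+2=12
…
a_5=17:  p_5=17·313+221=5542,  q_5=17·17+12=301
…
a_7=2:  p_7=2·5855+5542=17252,  q_7=2·318+301=937
a_8=2:  p_8=2·17252+5855=40359,  q_8=2·937+318=2192
a_9=2:  p_9=2·40359+17252=97970,  q_9=2·2192+937=5321
→ (97970, 5321).  Check: 97970²=9598120900, 339·5321²=9598120899, difference 1.

97970 5321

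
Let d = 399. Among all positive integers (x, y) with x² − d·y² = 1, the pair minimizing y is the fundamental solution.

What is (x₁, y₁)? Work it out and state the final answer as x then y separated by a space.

20 1

√399 = [19; 1,38, …], period ℓ=2 (even) → k=1
i=0: a=19 ⇒ p=19, q=1
i=1: a=1 ⇒ p=20, q=1
(x₁, y₁) = (20, 1);  20² − 399·1² = 1 ✓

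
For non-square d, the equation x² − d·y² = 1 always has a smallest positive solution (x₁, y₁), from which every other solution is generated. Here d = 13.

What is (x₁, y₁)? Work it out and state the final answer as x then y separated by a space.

√13 → a₀=3, period (1,1,1,1,6); ℓ=5 odd so k=9
k=0  a_k=3  p_k/q_k = 3/1
…
k=3  a_k=1  p_k/q_k = 11/3
k=4  a_k=1  p_k/q_k = 18/5
k=5  a_k=6  p_k/q_k = 119/33
…
k=8  a_k=1  p_k/q_k = 393/109
k=9  a_k=1  p_k/q_k = 649/180
→ (649, 180).  Check: 649²=421201, 13·180²=421200, difference 1.

649 180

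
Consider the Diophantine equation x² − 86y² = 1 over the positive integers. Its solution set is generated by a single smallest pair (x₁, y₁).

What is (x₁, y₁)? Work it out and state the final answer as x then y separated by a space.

10405 1122

√86 → a₀=9, period (3,1,1,1,8,1,1,1,3,18); ℓ=10 even so k=9
step 0: (9, 1)  from 9·(1,0) + (0,1)
…
step 2: (37, 4)  from 1·(28,3) + (9,1)
…
step 5: (881, 95)  from 8·(102,11) + (65,7)
…
step 8: (2847, 307)  from 1·(1864,201) + (983,106)
step 9: (10405, 1122)  from 3·(2847,307) + (1864,201)
(x₁, y₁) = (10405, 1122);  10405² − 86·1122² = 1 ✓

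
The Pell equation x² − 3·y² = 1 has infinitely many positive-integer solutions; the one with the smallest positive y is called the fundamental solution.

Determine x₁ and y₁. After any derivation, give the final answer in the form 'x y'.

√3 = [1; 1,2, …], period ℓ=2 (even) → k=1
k=0  a_k=1  p_k/q_k = 1/1
k=1  a_k=1  p_k/q_k = 2/1
(x₁, y₁) = (2, 1);  2² − 3·1² = 1 ✓

2 1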